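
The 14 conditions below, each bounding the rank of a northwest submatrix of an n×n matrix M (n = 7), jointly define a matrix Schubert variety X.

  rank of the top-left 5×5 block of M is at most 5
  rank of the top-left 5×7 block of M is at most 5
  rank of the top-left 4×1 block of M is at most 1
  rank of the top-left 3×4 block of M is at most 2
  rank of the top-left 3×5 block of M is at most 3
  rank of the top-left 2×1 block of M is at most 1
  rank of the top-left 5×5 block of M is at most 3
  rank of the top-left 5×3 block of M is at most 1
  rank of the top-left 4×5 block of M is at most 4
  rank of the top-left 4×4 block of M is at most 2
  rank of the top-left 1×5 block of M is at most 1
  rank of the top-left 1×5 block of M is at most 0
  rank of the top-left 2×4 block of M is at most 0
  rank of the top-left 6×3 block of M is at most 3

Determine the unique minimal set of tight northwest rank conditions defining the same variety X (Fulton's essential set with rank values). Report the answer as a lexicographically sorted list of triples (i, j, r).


The tightest implied rank at each (i,j), from the 14 conditions:

  0 | 0 | 0 | 0 | 0 | 1 | 1
  0 | 0 | 0 | 0 | 1 | 2 | 2
  1 | 1 | 1 | 1 | 2 | 3 | 3
  1 | 1 | 1 | 2 | 3 | 4 | 4
  1 | 1 | 1 | 2 | 3 | 4 | 5
  1 | 2 | 2 | 3 | 4 | 5 | 6
  1 | 2 | 3 | 4 | 5 | 6 | 7

second differences of R give the permutation w = (6, 5, 1, 4, 7, 2, 3).

Rothe diagram D(w) (13 cells), 3 SE-corners (essential conditions):

[(1, 5, 0), (2, 4, 0), (5, 3, 1)]


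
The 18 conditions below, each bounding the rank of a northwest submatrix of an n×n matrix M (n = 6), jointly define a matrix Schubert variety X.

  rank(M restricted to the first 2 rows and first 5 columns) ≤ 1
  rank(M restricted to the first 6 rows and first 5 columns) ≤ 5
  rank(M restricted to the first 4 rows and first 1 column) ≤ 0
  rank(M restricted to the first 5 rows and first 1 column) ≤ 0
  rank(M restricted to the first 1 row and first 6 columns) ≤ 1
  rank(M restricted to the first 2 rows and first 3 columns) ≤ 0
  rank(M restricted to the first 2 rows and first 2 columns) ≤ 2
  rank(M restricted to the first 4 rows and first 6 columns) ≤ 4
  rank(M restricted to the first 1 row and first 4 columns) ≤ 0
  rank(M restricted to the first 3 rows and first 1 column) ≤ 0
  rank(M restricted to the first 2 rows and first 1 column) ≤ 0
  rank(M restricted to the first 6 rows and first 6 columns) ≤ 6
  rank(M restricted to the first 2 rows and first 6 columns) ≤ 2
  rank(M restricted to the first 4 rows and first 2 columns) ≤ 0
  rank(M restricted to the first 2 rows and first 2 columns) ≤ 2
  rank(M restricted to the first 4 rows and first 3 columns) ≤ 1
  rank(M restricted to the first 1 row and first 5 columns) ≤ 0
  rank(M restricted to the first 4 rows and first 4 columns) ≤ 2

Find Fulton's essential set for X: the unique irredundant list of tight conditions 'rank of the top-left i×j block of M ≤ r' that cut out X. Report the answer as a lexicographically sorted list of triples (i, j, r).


Recovering R(i,j) via the rank-extension bound from the 18 conditions:

  row 1: 0 | 0 | 0 | 0 | 0 | 1
  row 2: 0 | 0 | 0 | 1 | 1 | 2
  row 3: 0 | 0 | 1 | 2 | 2 | 3
  row 4: 0 | 0 | 1 | 2 | 3 | 4
  row 5: 0 | 1 | 2 | 3 | 4 | 5
  row 6: 1 | 2 | 3 | 4 | 5 | 6

hence w(1..6) = (6, 4, 3, 5, 2, 1).

Fulton essential set (4 of the 13 Rothe cells):

[(1, 5, 0), (2, 3, 0), (4, 2, 0), (5, 1, 0)]


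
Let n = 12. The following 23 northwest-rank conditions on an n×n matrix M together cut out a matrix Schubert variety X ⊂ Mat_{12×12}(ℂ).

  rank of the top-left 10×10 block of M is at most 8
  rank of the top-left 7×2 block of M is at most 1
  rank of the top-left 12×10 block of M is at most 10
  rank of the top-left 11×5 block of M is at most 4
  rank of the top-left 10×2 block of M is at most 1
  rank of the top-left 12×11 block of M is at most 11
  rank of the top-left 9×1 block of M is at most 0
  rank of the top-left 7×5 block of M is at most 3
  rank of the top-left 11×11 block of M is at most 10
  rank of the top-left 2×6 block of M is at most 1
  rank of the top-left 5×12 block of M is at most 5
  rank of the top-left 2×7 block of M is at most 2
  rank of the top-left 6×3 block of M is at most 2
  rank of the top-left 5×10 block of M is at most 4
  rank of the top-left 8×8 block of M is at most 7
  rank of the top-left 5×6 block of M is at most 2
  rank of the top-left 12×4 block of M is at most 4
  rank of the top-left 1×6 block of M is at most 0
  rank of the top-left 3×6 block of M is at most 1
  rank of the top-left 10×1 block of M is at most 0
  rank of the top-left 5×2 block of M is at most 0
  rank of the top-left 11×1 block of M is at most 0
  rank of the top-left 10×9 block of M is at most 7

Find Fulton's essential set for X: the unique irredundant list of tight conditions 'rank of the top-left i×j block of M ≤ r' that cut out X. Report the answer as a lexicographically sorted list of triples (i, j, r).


Reconstructing r_w from the 23 given conditions:

  0  0  0  0  0  0  1  1  1  1  1  1
  0  0  1  1  1  1  2  2  2  2  2  2
  0  0  1  1  1  1  2  3  3  3  3  3
  0  0  1  2  2  2  3  4  4  4  4  4
  0  0  1  2  2  2  3  4  4  4  5  5
  0  1  2  3  3  3  4  5  5  5  6  6
  0  1  2  3  3  4  5  6  6  6  7  7
  0  1  2  3  4  5  6  7  7  7  8  8
  0  1  2  3  4  5  6  7  7  8  9  9
  0  1  2  3  4  5  6  7  7  8  9  10
  0  1  2  3  4  5  6  7  8  9  10  11
  1  2  3  4  5  6  7  8  9  10  11  12

giving w = (7, 3, 8, 4, 11, 2, 6, 5, 10, 12, 9, 1) via Δ²R.

8 SE-corners of the 30-cell Rothe diagram give Ess(w):

[(1, 6, 0), (3, 6, 1), (5, 2, 0), (5, 6, 2), (5, 10, 4), (7, 5, 3), (10, 9, 7), (11, 1, 0)]


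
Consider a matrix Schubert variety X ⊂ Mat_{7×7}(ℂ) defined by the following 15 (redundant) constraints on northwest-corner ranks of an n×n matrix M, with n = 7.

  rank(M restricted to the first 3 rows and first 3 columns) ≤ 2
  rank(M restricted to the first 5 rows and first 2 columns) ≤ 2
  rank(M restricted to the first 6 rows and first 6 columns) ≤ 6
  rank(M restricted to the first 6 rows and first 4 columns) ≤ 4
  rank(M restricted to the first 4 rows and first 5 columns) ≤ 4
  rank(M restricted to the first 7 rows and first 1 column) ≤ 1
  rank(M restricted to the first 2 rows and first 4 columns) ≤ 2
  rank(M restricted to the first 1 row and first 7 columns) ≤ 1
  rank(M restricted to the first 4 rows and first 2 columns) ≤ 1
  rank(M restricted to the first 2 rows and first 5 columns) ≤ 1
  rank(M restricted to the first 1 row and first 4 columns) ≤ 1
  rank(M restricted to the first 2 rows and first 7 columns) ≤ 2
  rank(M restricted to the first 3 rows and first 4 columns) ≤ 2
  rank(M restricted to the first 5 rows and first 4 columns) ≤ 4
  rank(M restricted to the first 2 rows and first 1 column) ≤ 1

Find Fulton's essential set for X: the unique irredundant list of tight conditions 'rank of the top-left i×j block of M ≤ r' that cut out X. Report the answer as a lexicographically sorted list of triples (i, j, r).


Reconstructing r_w from the 15 given conditions:

  row 1: 1  1  1  1  1  1  1
  row 2: 1  1  1  1  1  2  2
  row 3: 1  1  2  2  2  3  3
  row 4: 1  1  2  3  3  4  4
  row 5: 1  2  3  4  4  5  5
  row 6: 1  2  3  4  5  6  6
  row 7: 1  2  3  4  5  6  7

giving w = (1, 6, 3, 4, 2, 5, 7) via Δ²R.

Fulton essential set (2 of the 6 Rothe cells):

[(2, 5, 1), (4, 2, 1)]


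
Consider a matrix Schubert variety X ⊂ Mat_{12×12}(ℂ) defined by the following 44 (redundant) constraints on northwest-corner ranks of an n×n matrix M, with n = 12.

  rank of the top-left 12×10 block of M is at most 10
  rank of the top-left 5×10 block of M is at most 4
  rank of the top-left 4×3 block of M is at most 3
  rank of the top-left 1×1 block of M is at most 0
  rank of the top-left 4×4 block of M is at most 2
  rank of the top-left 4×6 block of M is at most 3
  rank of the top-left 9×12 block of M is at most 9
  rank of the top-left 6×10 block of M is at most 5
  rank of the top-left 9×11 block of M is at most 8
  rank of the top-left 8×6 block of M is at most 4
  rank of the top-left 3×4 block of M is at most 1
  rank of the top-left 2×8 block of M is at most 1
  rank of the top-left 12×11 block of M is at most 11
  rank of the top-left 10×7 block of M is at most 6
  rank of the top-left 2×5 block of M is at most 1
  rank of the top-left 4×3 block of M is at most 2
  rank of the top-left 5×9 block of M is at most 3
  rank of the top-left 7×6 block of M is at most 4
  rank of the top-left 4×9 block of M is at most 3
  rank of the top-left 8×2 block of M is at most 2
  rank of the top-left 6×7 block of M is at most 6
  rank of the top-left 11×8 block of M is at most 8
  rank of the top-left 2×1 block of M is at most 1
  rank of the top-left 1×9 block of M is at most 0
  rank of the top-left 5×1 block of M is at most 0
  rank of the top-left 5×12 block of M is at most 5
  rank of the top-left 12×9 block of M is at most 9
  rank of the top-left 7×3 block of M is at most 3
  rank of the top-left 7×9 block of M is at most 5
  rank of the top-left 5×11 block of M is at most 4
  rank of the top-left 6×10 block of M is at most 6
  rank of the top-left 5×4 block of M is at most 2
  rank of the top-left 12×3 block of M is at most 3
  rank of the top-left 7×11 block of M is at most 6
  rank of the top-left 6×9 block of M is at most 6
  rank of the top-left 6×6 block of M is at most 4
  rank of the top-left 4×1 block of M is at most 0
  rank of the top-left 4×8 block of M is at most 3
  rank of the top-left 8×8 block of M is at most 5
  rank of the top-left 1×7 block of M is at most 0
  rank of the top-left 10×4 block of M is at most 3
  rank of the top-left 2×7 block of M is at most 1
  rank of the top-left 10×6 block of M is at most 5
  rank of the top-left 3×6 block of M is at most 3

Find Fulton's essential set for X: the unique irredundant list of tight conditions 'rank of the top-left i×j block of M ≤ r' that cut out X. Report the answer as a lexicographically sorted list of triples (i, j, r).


Rank table r_w(12×12) implied by the 44 constraints:

  row 1: 0  0  0  0  0  0  0  0  0  1  1  1
  row 2: 0  1  1  1  1  1  1  1  1  2  2  2
  row 3: 0  1  1  1  2  2  2  2  2  3  3  3
  row 4: 0  1  2  2  3  3  3  3  3  4  4  4
  row 5: 0  1  2  2  3  3  3  3  3  4  4  5
  row 6: 1  2  3  3  4  4  4  4  4  5  5  6
  row 7: 1  2  3  3  4  4  5  5  5  6  6  7
  row 8: 1  2  3  3  4  4  5  5  6  7  7  8
  row 9: 1  2  3  3  4  5  6  6  7  8  8  9
  row 10: 1  2  3  3  4  5  6  7  8  9  9  10
  row 11: 1  2  3  4  5  6  7  8  9  10  10  11
  row 12: 1  2  3  4  5  6  7  8  9  10  11  12

hence w(1..12) = (10, 2, 5, 3, 12, 1, 7, 9, 6, 8, 4, 11).

D(w) has 28 cells with 9 SE-corners; essential set:

[(1, 9, 0), (3, 4, 1), (5, 1, 0), (5, 4, 2), (5, 9, 3), (5, 11, 4), (8, 6, 4), (8, 8, 5), (10, 4, 3)]


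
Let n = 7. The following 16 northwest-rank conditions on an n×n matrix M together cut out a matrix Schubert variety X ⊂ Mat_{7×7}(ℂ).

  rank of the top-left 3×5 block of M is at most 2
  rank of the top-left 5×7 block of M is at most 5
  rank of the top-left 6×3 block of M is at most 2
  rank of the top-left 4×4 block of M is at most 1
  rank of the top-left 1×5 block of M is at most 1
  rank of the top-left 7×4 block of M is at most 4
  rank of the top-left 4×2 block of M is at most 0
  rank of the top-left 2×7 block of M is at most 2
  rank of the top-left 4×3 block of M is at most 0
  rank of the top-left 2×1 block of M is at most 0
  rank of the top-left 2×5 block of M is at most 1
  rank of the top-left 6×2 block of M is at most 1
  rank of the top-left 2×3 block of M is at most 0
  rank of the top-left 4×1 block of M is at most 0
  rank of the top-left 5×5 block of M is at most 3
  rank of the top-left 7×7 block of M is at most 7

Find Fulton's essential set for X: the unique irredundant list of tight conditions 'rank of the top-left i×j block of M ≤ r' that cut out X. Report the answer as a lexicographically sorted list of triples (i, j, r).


Recovering R(i,j) via the rank-extension bound from the 16 conditions:

  row 1: 0  0  0  1  1  1  1
  row 2: 0  0  0  1  1  2  2
  row 3: 0  0  0  1  2  3  3
  row 4: 0  0  0  1  2  3  4
  row 5: 1  1  1  2  3  4  5
  row 6: 1  1  2  3  4  5  6
  row 7: 1  2  3  4  5  6  7

second differences of R give the permutation w = (4, 6, 5, 7, 1, 3, 2).

Rothe diagram D(w) (14 cells), 3 SE-corners (essential conditions):

[(2, 5, 1), (4, 3, 0), (6, 2, 1)]


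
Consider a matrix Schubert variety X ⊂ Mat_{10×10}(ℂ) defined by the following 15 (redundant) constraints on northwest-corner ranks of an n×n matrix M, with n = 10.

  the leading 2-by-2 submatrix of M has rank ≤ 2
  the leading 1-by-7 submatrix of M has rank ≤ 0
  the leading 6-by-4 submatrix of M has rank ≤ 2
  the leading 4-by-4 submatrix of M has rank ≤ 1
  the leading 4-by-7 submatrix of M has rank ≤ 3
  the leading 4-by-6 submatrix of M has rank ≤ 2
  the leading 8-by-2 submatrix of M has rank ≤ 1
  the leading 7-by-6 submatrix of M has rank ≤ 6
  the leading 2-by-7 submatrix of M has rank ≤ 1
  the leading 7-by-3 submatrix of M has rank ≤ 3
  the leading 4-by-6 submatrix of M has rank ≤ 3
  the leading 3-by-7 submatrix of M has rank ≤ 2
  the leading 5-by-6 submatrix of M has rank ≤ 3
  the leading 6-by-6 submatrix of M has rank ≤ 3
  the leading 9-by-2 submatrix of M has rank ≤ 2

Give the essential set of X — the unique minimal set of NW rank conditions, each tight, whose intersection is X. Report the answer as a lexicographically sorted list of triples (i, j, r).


The tightest implied rank at each (i,j), from the 15 conditions:

  i=1: 0 | 0 | 0 | 0 | 0 | 0 | 0 | 1 | 1 | 1
  i=2: 1 | 1 | 1 | 1 | 1 | 1 | 1 | 2 | 2 | 2
  i=3: 1 | 1 | 1 | 1 | 2 | 2 | 2 | 3 | 3 | 3
  i=4: 1 | 1 | 1 | 1 | 2 | 2 | 3 | 4 | 4 | 4
  i=5: 1 | 1 | 2 | 2 | 3 | 3 | 4 | 5 | 5 | 5
  i=6: 1 | 1 | 2 | 2 | 3 | 3 | 4 | 5 | 6 | 6
  i=7: 1 | 1 | 2 | 3 | 4 | 4 | 5 | 6 | 7 | 7
  i=8: 1 | 1 | 2 | 3 | 4 | 5 | 6 | 7 | 8 | 8
  i=9: 1 | 2 | 3 | 4 | 5 | 6 | 7 | 8 | 9 | 9
  i=10: 1 | 2 | 3 | 4 | 5 | 6 | 7 | 8 | 9 | 10

so w = (8, 1, 5, 7, 3, 9, 4, 6, 2, 10).

|D(w)|=20, |Ess(w)|=6:

[(1, 7, 0), (4, 4, 1), (4, 6, 2), (6, 4, 2), (6, 6, 3), (8, 2, 1)]


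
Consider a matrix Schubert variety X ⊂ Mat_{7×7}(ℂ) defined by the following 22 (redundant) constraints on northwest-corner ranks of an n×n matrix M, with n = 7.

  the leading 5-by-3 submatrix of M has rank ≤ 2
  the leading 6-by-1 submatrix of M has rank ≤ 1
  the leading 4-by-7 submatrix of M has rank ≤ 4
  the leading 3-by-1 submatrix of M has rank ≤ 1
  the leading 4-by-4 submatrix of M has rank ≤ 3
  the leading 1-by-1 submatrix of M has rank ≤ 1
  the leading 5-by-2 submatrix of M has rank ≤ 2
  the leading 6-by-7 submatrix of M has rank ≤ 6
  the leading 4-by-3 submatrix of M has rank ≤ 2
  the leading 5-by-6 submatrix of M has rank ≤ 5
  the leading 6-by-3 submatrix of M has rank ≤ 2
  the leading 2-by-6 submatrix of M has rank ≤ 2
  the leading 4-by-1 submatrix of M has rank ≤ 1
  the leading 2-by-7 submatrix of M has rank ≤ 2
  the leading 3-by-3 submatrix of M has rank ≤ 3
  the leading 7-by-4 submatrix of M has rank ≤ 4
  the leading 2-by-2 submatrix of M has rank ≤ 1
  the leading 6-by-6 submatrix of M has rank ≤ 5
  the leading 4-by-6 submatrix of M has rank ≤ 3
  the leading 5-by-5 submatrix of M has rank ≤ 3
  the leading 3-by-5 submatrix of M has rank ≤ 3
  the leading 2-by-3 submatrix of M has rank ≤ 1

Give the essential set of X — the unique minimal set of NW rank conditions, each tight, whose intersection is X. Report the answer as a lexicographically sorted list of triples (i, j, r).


The tightest implied rank at each (i,j), from the 22 conditions:

  R[1]: 1, 1, 1, 1, 1, 1, 1
  R[2]: 1, 1, 1, 2, 2, 2, 2
  R[3]: 1, 2, 2, 3, 3, 3, 3
  R[4]: 1, 2, 2, 3, 3, 3, 4
  R[5]: 1, 2, 2, 3, 3, 4, 5
  R[6]: 1, 2, 2, 3, 4, 5, 6
  R[7]: 1, 2, 3, 4, 5, 6, 7

giving w = (1, 4, 2, 7, 6, 5, 3) via Δ²R.

D(w) has 8 cells with 4 SE-corners; essential set:

[(2, 3, 1), (4, 6, 3), (5, 5, 3), (6, 3, 2)]


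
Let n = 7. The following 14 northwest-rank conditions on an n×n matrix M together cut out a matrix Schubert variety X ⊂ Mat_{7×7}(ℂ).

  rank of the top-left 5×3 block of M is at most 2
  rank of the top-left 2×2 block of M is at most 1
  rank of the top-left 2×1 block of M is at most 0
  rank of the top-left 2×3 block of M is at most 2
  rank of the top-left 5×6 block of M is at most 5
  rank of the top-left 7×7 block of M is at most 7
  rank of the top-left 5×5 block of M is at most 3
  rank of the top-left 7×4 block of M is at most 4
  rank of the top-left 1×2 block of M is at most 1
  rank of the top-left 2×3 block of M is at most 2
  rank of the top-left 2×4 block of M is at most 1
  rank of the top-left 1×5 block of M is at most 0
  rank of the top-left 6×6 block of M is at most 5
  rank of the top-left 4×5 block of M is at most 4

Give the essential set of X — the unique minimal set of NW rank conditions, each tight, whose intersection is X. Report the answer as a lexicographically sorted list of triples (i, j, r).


Recovering R(i,j) via the rank-extension bound from the 14 conditions:

  R[1]: 0 0 0 0 0 1 1
  R[2]: 0 1 1 1 1 2 2
  R[3]: 1 2 2 2 2 3 3
  R[4]: 1 2 2 3 3 4 4
  R[5]: 1 2 2 3 3 4 5
  R[6]: 1 2 3 4 4 5 6
  R[7]: 1 2 3 4 5 6 7

second differences of R give the permutation w = (6, 2, 1, 4, 7, 3, 5).

|D(w)|=9, |Ess(w)|=4:

[(1, 5, 0), (2, 1, 0), (5, 3, 2), (5, 5, 3)]


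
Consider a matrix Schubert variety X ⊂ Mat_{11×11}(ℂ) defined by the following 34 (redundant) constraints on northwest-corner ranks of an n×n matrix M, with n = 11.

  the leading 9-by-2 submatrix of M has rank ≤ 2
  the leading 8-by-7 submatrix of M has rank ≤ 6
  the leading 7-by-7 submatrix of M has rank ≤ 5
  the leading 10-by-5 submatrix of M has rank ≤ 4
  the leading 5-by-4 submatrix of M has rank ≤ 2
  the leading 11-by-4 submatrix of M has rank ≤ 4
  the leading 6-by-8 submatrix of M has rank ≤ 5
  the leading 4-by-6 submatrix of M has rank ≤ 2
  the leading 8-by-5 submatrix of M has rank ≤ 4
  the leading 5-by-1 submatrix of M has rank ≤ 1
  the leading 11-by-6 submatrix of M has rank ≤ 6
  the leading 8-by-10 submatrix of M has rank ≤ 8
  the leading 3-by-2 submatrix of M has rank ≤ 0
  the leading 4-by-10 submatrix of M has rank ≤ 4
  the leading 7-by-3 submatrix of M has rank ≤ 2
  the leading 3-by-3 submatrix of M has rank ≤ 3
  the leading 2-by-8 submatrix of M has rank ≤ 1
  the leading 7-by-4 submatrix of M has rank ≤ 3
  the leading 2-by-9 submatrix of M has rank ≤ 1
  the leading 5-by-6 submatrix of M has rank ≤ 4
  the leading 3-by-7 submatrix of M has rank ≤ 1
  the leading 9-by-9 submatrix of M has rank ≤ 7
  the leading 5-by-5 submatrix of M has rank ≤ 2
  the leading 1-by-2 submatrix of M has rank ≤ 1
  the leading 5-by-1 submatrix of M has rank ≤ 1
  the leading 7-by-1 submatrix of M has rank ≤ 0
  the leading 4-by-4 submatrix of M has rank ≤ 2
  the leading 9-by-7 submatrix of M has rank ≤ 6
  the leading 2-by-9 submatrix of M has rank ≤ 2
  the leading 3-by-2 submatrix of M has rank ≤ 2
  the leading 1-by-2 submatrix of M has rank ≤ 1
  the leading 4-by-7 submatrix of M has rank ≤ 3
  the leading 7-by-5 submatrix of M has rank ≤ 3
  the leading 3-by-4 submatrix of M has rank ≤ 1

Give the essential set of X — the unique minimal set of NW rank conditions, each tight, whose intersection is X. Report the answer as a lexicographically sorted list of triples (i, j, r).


Recovering R(i,j) via the rank-extension bound from the 34 conditions:

  R[1]: 0  0  1  1  1  1  1  1  1  1  1
  R[2]: 0  0  1  1  1  1  1  1  1  2  2
  R[3]: 0  0  1  1  1  1  1  2  2  3  3
  R[4]: 0  1  2  2  2  2  2  3  3  4  4
  R[5]: 0  1  2  2  2  3  3  4  4  5  5
  R[6]: 0  1  2  3  3  4  4  5  5  6  6
  R[7]: 0  1  2  3  3  4  5  6  6  7  7
  R[8]: 1  2  3  4  4  5  6  7  7  8  8
  R[9]: 1  2  3  4  4  5  6  7  7  8  9
  R[10]: 1  2  3  4  4  5  6  7  8  9  10
  R[11]: 1  2  3  4  5  6  7  8  9  10  11

reading off 1-entries of Δ²R: w = (3, 10, 8, 2, 6, 4, 7, 1, 11, 9, 5).

Rothe diagram D(w) (26 cells), 8 SE-corners (essential conditions):

[(2, 9, 1), (3, 2, 0), (3, 7, 1), (5, 5, 2), (7, 1, 0), (7, 5, 3), (9, 9, 7), (10, 5, 4)]


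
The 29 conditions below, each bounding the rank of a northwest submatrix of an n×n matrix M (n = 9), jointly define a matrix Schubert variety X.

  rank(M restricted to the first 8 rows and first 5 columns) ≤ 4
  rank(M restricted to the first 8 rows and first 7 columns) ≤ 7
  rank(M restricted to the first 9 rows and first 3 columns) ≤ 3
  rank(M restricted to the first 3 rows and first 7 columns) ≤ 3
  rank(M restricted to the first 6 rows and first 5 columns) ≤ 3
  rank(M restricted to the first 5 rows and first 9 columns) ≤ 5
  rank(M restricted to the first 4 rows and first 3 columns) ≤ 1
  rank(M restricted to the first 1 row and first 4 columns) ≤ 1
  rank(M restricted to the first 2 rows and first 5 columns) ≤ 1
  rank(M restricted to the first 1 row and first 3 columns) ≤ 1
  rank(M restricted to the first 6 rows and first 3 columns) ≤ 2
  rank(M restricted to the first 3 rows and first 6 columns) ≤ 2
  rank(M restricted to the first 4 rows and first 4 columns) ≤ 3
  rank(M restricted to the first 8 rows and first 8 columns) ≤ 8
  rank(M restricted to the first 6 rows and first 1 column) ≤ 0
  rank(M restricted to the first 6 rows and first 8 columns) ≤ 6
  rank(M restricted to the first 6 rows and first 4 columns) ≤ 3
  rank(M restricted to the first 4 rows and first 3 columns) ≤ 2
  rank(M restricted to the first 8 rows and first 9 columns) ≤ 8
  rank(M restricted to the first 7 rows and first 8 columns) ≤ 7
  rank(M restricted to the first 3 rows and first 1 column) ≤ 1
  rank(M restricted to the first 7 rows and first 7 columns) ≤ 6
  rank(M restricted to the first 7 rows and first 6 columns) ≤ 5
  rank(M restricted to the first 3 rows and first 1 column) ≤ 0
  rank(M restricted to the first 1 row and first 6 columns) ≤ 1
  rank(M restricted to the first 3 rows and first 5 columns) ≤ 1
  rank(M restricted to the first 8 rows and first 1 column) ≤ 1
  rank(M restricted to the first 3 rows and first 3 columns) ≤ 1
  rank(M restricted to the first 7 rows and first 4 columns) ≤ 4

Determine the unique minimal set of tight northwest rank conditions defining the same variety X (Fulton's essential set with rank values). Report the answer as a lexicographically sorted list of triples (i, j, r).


Propagating the 29 rank bounds to every northwest block:

  R[1]: 0, 1, 1, 1, 1, 1, 1, 1, 1
  R[2]: 0, 1, 1, 1, 1, 2, 2, 2, 2
  R[3]: 0, 1, 1, 1, 1, 2, 3, 3, 3
  R[4]: 0, 1, 1, 2, 2, 3, 4, 4, 4
  R[5]: 0, 1, 2, 3, 3, 4, 5, 5, 5
  R[6]: 0, 1, 2, 3, 3, 4, 5, 6, 6
  R[7]: 1, 2, 3, 4, 4, 5, 6, 7, 7
  R[8]: 1, 2, 3, 4, 4, 5, 6, 7, 8
  R[9]: 1, 2, 3, 4, 5, 6, 7, 8, 9

so w = (2, 6, 7, 4, 3, 8, 1, 9, 5).

D(w) has 15 cells with 5 SE-corners; essential set:

[(3, 5, 1), (4, 3, 1), (6, 1, 0), (6, 5, 3), (8, 5, 4)]


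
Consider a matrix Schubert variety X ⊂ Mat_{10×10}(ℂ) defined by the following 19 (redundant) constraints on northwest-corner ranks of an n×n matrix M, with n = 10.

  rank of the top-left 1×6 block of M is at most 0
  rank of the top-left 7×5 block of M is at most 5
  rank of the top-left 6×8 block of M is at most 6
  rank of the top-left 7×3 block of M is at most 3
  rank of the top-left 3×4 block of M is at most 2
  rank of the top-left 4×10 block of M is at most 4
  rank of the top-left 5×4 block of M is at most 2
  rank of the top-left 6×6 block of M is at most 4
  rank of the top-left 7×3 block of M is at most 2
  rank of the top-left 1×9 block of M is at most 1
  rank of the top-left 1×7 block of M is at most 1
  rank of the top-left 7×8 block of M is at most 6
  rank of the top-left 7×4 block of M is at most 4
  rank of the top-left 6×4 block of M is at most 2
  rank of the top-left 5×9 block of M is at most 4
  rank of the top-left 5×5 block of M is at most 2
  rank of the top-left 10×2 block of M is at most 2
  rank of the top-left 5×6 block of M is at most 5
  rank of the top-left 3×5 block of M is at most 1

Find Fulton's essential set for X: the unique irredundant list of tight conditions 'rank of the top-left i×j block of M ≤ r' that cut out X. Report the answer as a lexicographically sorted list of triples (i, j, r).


Propagating the 19 rank bounds to every northwest block:

  row 1: 0  0  0  0  0  0  1  1  1  1
  row 2: 1  1  1  1  1  1  2  2  2  2
  row 3: 1  1  1  1  1  2  3  3  3  3
  row 4: 1  2  2  2  2  3  4  4  4  4
  row 5: 1  2  2  2  2  3  4  4  4  5
  row 6: 1  2  2  2  3  4  5  5  5  6
  row 7: 1  2  2  3  4  5  6  6  6  7
  row 8: 1  2  3  4  5  6  7  7  7  8
  row 9: 1  2  3  4  5  6  7  8  8  9
  row 10: 1  2  3  4  5  6  7  8  9  10

the unique w with this rank table is (7, 1, 6, 2, 10, 5, 4, 3, 8, 9).

Rothe diagram D(w) (18 cells), 6 SE-corners (essential conditions):

[(1, 6, 0), (3, 5, 1), (5, 5, 2), (5, 9, 4), (6, 4, 2), (7, 3, 2)]


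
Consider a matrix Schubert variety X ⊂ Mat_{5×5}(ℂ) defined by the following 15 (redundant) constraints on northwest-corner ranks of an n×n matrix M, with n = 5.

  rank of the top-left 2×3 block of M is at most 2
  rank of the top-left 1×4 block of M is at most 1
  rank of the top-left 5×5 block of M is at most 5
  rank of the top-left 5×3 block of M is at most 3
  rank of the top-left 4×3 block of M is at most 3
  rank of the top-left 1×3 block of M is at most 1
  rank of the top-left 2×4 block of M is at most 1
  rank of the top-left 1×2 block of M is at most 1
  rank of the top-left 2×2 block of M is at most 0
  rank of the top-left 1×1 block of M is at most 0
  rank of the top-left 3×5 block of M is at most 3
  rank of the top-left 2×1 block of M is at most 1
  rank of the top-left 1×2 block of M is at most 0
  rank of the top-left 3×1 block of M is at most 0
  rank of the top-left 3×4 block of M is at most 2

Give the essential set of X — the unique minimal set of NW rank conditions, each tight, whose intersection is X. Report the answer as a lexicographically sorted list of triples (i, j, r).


Propagating the 15 rank bounds to every northwest block:

  i=1: 0, 0, 1, 1, 1
  i=2: 0, 0, 1, 1, 2
  i=3: 0, 1, 2, 2, 3
  i=4: 1, 2, 3, 3, 4
  i=5: 1, 2, 3, 4, 5

second differences of R give the permutation w = (3, 5, 2, 1, 4).

Fulton essential set (3 of the 6 Rothe cells):

[(2, 2, 0), (2, 4, 1), (3, 1, 0)]


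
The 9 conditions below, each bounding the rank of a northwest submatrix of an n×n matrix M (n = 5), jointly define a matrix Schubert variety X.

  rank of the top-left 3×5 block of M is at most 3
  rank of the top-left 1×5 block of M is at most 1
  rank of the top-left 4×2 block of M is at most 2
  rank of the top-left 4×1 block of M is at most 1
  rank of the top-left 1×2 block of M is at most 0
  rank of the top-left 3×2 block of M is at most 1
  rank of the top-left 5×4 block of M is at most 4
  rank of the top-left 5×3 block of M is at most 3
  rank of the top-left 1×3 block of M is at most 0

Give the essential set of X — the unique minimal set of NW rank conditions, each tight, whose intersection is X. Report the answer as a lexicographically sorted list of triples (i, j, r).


Recovering R(i,j) via the rank-extension bound from the 9 conditions:

  row 1: 0, 0, 0, 1, 1
  row 2: 1, 1, 1, 2, 2
  row 3: 1, 1, 2, 3, 3
  row 4: 1, 2, 3, 4, 4
  row 5: 1, 2, 3, 4, 5

hence w(1..5) = (4, 1, 3, 2, 5).

Fulton essential set (2 of the 4 Rothe cells):

[(1, 3, 0), (3, 2, 1)]


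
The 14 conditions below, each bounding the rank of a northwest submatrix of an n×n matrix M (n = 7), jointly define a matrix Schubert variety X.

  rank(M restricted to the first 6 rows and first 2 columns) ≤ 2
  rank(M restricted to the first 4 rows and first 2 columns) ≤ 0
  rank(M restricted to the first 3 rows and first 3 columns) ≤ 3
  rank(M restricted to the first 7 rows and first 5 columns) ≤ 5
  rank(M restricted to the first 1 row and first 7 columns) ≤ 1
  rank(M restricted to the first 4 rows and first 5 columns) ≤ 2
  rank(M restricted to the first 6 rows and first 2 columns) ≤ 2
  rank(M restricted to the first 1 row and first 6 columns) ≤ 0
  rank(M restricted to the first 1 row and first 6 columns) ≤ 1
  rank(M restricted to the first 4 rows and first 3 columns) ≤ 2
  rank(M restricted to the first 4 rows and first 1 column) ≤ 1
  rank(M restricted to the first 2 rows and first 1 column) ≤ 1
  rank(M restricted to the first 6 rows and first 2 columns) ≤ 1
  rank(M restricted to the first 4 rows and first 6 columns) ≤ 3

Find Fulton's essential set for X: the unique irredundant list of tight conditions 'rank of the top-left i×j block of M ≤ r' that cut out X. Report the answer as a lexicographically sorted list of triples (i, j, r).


Reconstructing r_w from the 14 given conditions:

  R[1]: 0 | 0 | 0 | 0 | 0 | 0 | 1
  R[2]: 0 | 0 | 1 | 1 | 1 | 1 | 2
  R[3]: 0 | 0 | 1 | 2 | 2 | 2 | 3
  R[4]: 0 | 0 | 1 | 2 | 2 | 3 | 4
  R[5]: 1 | 1 | 2 | 3 | 3 | 4 | 5
  R[6]: 1 | 1 | 2 | 3 | 4 | 5 | 6
  R[7]: 1 | 2 | 3 | 4 | 5 | 6 | 7

giving w = (7, 3, 4, 6, 1, 5, 2) via Δ²R.

|D(w)|=14, |Ess(w)|=4:

[(1, 6, 0), (4, 2, 0), (4, 5, 2), (6, 2, 1)]


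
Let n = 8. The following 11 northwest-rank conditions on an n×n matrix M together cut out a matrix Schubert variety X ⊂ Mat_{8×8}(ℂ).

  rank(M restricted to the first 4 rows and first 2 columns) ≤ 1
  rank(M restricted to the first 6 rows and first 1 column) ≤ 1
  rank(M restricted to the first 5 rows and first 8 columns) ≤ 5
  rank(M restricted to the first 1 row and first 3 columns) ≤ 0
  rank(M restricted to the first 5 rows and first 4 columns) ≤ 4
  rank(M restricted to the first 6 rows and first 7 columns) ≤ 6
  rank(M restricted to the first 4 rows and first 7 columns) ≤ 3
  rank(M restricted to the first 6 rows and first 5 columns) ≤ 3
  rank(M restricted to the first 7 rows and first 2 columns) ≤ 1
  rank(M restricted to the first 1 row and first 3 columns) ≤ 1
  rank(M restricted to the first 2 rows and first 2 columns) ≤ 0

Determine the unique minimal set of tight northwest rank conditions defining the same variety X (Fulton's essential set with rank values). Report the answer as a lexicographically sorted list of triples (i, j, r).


Recovering R(i,j) via the rank-extension bound from the 11 conditions:

  row 1: 0 | 0 | 0 | 1 | 1 | 1 | 1 | 1
  row 2: 0 | 0 | 1 | 2 | 2 | 2 | 2 | 2
  row 3: 1 | 1 | 2 | 3 | 3 | 3 | 3 | 3
  row 4: 1 | 1 | 2 | 3 | 3 | 3 | 3 | 4
  row 5: 1 | 1 | 2 | 3 | 3 | 4 | 4 | 5
  row 6: 1 | 1 | 2 | 3 | 3 | 4 | 5 | 6
  row 7: 1 | 1 | 2 | 3 | 4 | 5 | 6 | 7
  row 8: 1 | 2 | 3 | 4 | 5 | 6 | 7 | 8

giving w = (4, 3, 1, 8, 6, 7, 5, 2) via Δ²R.

ℓ(w)=14; the 5 essential cells (i,j,r):

[(1, 3, 0), (2, 2, 0), (4, 7, 3), (6, 5, 3), (7, 2, 1)]


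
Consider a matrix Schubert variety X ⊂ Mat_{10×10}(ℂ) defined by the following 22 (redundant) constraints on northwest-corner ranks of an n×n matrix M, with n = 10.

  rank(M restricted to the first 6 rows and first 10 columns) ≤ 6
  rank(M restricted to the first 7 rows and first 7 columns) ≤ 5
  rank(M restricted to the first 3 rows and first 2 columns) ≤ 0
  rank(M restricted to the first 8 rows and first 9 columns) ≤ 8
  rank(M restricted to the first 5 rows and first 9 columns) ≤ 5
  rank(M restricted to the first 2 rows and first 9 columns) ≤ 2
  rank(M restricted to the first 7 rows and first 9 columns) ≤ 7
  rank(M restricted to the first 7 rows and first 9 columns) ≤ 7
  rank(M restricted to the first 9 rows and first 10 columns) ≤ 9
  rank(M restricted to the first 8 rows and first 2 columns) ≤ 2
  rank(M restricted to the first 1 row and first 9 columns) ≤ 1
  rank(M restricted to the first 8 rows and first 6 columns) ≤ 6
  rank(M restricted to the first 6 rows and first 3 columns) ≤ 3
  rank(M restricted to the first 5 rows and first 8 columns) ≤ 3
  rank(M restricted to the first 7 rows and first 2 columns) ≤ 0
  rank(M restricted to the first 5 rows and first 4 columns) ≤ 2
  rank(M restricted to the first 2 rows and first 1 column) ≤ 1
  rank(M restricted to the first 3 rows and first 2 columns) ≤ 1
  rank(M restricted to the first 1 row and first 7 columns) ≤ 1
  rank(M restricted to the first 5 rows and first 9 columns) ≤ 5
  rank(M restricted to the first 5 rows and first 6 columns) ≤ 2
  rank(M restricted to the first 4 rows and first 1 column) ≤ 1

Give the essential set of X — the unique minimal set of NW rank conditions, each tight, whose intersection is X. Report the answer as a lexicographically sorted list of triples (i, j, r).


Computing R[i][j] = min implied NW-rank bound (n=10, 22 conditions):

  row 1: 0 0 1 1 1 1 1 1 1 1
  row 2: 0 0 1 2 2 2 2 2 2 2
  row 3: 0 0 1 2 2 2 3 3 3 3
  row 4: 0 0 1 2 2 2 3 3 4 4
  row 5: 0 0 1 2 2 2 3 3 4 5
  row 6: 0 0 1 2 3 3 4 4 5 6
  row 7: 0 0 1 2 3 4 5 5 6 7
  row 8: 1 1 2 3 4 5 6 6 7 8
  row 9: 1 2 3 4 5 6 7 7 8 9
  row 10: 1 2 3 4 5 6 7 8 9 10

reading off 1-entries of Δ²R: w = (3, 4, 7, 9, 10, 5, 6, 1, 2, 8).

D(w) has 22 cells with 3 SE-corners; essential set:

[(5, 6, 2), (5, 8, 3), (7, 2, 0)]


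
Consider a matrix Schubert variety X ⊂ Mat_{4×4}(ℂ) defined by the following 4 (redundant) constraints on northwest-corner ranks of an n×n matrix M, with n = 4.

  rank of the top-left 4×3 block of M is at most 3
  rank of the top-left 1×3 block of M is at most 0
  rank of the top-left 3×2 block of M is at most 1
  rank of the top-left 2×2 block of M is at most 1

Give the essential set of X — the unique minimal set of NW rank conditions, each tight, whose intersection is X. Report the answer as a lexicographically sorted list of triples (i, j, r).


Recovering R(i,j) via the rank-extension bound from the 4 conditions:

  row 1: 0  0  0  1
  row 2: 1  1  1  2
  row 3: 1  1  2  3
  row 4: 1  2  3  4

so w = (4, 1, 3, 2).

Rothe diagram D(w) (4 cells), 2 SE-corners (essential conditions):

[(1, 3, 0), (3, 2, 1)]


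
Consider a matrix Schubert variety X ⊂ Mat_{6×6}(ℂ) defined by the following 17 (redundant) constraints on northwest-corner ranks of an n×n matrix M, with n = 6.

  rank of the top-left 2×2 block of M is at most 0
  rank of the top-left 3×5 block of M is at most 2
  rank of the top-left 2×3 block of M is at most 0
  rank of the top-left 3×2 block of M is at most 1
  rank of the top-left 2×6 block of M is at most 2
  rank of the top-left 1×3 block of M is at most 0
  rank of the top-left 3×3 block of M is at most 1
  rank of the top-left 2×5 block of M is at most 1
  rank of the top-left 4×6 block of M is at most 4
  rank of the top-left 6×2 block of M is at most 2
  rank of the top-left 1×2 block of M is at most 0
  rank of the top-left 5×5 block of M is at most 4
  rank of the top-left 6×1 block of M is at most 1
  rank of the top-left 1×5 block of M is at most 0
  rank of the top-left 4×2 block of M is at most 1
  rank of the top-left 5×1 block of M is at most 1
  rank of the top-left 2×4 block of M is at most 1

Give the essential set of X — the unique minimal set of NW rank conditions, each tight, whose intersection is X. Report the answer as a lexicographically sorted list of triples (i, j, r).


Reconstructing r_w from the 17 given conditions:

  i=1: 0 | 0 | 0 | 0 | 0 | 1
  i=2: 0 | 0 | 0 | 1 | 1 | 2
  i=3: 1 | 1 | 1 | 2 | 2 | 3
  i=4: 1 | 1 | 2 | 3 | 3 | 4
  i=5: 1 | 2 | 3 | 4 | 4 | 5
  i=6: 1 | 2 | 3 | 4 | 5 | 6

giving w = (6, 4, 1, 3, 2, 5) via Δ²R.

|D(w)|=9, |Ess(w)|=3:

[(1, 5, 0), (2, 3, 0), (4, 2, 1)]


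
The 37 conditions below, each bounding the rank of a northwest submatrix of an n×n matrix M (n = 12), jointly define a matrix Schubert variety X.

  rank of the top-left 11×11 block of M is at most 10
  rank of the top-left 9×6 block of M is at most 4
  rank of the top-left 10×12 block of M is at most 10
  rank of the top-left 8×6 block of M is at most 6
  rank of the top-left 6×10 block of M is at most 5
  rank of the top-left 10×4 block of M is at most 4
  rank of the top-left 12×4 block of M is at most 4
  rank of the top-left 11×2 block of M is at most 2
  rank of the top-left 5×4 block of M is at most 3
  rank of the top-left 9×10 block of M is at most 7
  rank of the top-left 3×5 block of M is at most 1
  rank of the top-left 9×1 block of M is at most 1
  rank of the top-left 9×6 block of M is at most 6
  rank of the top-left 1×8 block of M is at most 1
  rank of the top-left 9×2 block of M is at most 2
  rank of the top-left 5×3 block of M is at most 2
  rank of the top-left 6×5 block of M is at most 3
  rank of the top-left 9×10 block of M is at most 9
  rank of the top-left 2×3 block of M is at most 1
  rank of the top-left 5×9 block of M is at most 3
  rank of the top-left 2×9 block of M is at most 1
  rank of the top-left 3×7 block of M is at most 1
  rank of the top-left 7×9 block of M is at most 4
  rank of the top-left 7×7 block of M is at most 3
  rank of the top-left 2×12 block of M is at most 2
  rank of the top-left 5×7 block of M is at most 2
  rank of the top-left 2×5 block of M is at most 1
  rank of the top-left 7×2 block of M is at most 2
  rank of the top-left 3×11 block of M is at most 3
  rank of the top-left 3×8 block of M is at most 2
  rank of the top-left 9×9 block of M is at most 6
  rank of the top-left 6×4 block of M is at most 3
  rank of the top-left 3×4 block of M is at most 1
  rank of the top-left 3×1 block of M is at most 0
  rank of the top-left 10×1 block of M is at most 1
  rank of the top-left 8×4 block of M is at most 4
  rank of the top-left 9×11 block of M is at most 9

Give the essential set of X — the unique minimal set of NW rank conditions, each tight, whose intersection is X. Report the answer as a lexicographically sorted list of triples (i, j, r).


Rank table r_w(12×12) implied by the 37 constraints:

  0 1 1 1 1 1 1 1 1 1 1 1
  0 1 1 1 1 1 1 1 1 2 2 2
  0 1 1 1 1 1 1 2 2 3 3 3
  1 2 2 2 2 2 2 3 3 4 4 4
  1 2 2 2 2 2 2 3 3 4 5 5
  1 2 3 3 3 3 3 4 4 5 6 6
  1 2 3 3 3 3 3 4 4 5 6 7
  1 2 3 4 4 4 4 5 5 6 7 8
  1 2 3 4 4 4 5 6 6 7 8 9
  1 2 3 4 5 5 6 7 7 8 9 10
  1 2 3 4 5 6 7 8 8 9 10 11
  1 2 3 4 5 6 7 8 9 10 11 12

giving w = (2, 10, 8, 1, 11, 3, 12, 4, 7, 5, 6, 9) via Δ²R.

D(w) has 28 cells with 8 SE-corners; essential set:

[(2, 9, 1), (3, 1, 0), (3, 7, 1), (5, 7, 2), (5, 9, 3), (7, 7, 3), (7, 9, 4), (9, 6, 4)]


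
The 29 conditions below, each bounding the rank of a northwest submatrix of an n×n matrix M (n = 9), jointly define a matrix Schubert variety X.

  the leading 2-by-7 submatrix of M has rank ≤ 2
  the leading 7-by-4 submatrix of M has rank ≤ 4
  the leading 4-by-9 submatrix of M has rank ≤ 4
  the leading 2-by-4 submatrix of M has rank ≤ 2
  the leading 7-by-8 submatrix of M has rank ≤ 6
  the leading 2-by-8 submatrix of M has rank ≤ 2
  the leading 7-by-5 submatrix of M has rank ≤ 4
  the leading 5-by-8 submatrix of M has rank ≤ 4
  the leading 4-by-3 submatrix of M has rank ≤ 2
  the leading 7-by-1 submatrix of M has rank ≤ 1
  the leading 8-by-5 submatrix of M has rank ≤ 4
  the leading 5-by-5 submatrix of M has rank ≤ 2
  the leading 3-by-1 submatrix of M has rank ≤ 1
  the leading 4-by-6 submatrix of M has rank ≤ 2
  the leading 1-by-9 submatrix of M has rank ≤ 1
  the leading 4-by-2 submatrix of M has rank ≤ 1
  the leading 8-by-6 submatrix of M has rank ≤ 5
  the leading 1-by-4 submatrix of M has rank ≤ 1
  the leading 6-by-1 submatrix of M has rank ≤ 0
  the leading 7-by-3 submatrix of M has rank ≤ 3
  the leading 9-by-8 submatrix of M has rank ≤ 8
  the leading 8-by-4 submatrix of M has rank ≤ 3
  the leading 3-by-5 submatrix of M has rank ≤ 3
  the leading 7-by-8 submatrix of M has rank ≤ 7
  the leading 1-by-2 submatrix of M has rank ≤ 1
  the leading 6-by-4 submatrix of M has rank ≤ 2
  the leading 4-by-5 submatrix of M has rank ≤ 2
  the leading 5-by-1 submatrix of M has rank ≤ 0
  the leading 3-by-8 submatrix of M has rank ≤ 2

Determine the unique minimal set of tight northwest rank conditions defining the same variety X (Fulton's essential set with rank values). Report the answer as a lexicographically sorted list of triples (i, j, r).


Computing R[i][j] = min implied NW-rank bound (n=9, 29 conditions):

  0 | 1 | 1 | 1 | 1 | 1 | 1 | 1 | 1
  0 | 1 | 2 | 2 | 2 | 2 | 2 | 2 | 2
  0 | 1 | 2 | 2 | 2 | 2 | 2 | 2 | 3
  0 | 1 | 2 | 2 | 2 | 2 | 3 | 3 | 4
  0 | 1 | 2 | 2 | 2 | 3 | 4 | 4 | 5
  0 | 1 | 2 | 2 | 3 | 4 | 5 | 5 | 6
  1 | 2 | 3 | 3 | 4 | 5 | 6 | 6 | 7
  1 | 2 | 3 | 3 | 4 | 5 | 6 | 7 | 8
  1 | 2 | 3 | 4 | 5 | 6 | 7 | 8 | 9

giving w = (2, 3, 9, 7, 6, 5, 1, 8, 4) via Δ²R.

|D(w)|=18, |Ess(w)|=6:

[(3, 8, 2), (4, 6, 2), (5, 5, 2), (6, 1, 0), (6, 4, 2), (8, 4, 3)]
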